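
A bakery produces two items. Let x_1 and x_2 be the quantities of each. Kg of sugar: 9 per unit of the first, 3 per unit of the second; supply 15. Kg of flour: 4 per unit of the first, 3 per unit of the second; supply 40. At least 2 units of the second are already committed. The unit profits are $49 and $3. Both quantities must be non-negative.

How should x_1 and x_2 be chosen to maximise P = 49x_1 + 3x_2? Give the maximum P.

x_1 = 1, x_2 = 2, maximum P = 55

The optimum lies where 9x_1 + 3x_2 = 15 and x_2 = 2.
Solving simultaneously gives x_1 = 1, x_2 = 2.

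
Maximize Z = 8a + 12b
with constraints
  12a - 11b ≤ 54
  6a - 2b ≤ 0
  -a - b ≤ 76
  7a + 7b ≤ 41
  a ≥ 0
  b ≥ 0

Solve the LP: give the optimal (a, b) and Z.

a = 0, b = 41/7, maximum Z = 492/7

Feasible corners and Z = 8a + 12b:
  (41/28, 123/28) → Z = 451/7
  (0, 0) → Z = 0
  (0, 41/7) → Z = 492/7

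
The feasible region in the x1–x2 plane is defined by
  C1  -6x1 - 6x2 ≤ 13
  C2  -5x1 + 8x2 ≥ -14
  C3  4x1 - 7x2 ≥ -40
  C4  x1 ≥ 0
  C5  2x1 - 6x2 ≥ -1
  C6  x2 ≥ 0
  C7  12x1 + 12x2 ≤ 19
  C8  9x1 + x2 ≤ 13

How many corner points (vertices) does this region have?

5

The feasible vertices (each the meet of two boundaries and inside every other half-plane) are:
  (0, 1/6)
  (0, 0)
  (17/16, 25/48)
  (13/9, 0)
  (137/96, 5/32)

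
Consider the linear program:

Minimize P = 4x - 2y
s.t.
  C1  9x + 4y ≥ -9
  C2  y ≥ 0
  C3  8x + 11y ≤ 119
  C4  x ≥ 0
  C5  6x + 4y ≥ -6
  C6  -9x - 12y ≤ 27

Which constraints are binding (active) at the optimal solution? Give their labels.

C3 and C4

Corner points and P = 4x - 2y:
  (119/8, 0) → P = 119/2
  (0, 0) → P = 0
  (0, 119/11) → P = -238/11

The minimum is at (0, 119/11). Substituting into each constraint, equality holds for C3 and C4; the remaining constraints have slack.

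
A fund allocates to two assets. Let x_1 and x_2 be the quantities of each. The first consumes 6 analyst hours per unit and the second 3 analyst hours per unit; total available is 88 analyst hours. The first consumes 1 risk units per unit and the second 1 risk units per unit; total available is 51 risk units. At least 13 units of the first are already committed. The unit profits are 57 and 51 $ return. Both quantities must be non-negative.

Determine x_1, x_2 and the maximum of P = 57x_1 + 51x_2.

x_1 = 13, x_2 = 10/3, maximum P = 911

Corner points and P = 57x_1 + 51x_2:
  (44/3, 0) → P = 836
  (13, 0) → P = 741
  (13, 10/3) → P = 911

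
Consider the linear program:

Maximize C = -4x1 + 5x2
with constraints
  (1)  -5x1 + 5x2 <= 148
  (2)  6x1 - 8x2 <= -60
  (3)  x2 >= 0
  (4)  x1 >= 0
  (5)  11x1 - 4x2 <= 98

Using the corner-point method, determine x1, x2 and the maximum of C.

Corner points and C = -4x1 + 5x2:
  (0, 148/5) → C = 148
  (1082/35, 2118/35) → C = 6262/35
  (0, 15/2) → C = 75/2
  (16, 39/2) → C = 67/2

At the optimal vertex, -5x1 + 5x2 = 148 and 11x1 - 4x2 = 98.
Solving simultaneously gives x1 = 1082/35, x2 = 2118/35.

x1 = 1082/35, x2 = 2118/35, maximum C = 6262/35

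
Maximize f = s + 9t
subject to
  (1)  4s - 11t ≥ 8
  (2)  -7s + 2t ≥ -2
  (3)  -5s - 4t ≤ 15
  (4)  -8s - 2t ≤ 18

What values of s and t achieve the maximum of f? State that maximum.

s = 2/23, t = -16/23, maximum f = -142/23

Corner points and f = s + 9t:
  (2/23, -16/23) → f = -142/23
  (-133/71, -100/71) → f = -1033/71
  (-11/19, -115/38) → f = -1057/38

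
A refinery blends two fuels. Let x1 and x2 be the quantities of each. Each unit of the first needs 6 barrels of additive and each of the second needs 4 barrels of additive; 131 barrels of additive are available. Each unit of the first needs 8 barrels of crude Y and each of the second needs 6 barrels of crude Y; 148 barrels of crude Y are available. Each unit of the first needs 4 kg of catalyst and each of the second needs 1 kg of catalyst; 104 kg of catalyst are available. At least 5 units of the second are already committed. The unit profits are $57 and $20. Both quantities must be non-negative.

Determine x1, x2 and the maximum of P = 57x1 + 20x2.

Extreme points and P = 57x1 + 20x2:
  (0, 74/3) → P = 1480/3
  (0, 5) → P = 100
  (59/4, 5) → P = 3763/4

The optimum lies where 8x1 + 6x2 = 148 and x2 = 5.
Solving simultaneously gives x1 = 59/4, x2 = 5.

x1 = 59/4, x2 = 5, maximum P = 3763/4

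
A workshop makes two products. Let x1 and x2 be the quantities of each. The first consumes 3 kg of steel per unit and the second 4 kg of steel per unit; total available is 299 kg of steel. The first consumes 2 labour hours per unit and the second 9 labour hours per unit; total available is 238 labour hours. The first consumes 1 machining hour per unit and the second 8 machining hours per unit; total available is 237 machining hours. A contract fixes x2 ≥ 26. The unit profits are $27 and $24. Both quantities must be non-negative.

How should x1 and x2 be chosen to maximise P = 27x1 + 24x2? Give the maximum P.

Feasible corners and P = 27x1 + 24x2:
  (0, 238/9) → P = 1904/3
  (0, 26) → P = 624
  (2, 26) → P = 678

x1 = 2, x2 = 26, maximum P = 678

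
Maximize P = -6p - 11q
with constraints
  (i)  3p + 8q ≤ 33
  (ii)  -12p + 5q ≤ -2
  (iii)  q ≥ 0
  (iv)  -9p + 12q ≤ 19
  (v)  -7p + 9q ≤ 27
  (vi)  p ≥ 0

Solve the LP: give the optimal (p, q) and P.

p = 1/6, q = 0, maximum P = -1

Extreme points and P = -6p - 11q:
  (11, 0) → P = -66
  (61/27, 59/18) → P = -893/18
  (1/6, 0) → P = -1
  (119/99, 82/33) → P = -380/11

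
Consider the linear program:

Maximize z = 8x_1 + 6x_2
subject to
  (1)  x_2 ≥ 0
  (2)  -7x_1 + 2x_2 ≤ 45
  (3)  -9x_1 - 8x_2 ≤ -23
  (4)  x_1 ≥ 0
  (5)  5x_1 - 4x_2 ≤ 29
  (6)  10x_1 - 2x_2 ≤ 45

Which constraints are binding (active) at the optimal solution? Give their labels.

(2) and (6)

Extreme points and z = 8x_1 + 6x_2:
  (23/9, 0) → z = 184/9
  (9/2, 0) → z = 36
  (0, 45/2) → z = 135
  (30, 255/2) → z = 1005
  (0, 23/8) → z = 69/4

The maximum is at (30, 255/2). Substituting into each constraint, equality holds for (2) and (6); the remaining constraints have slack.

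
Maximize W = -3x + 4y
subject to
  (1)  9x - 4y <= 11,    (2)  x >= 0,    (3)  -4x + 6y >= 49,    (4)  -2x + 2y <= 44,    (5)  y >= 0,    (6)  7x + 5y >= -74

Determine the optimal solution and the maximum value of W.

x = 99/5, y = 209/5, maximum W = 539/5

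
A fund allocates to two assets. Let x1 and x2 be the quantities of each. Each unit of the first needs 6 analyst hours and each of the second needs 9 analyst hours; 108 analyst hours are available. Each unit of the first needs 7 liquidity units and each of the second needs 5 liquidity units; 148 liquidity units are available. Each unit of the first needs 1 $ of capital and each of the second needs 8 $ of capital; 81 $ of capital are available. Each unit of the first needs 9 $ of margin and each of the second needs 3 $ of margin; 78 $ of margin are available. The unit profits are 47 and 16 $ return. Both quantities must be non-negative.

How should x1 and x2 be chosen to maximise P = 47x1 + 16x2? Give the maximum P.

x1 = 6, x2 = 8, maximum P = 410

Extreme points and P = 47x1 + 16x2:
  (0, 0) → P = 0
  (0, 81/8) → P = 162
  (26/3, 0) → P = 1222/3
  (45/13, 126/13) → P = 4131/13
  (6, 8) → P = 410

The binding constraints are 6x1 + 9x2 = 108 and 9x1 + 3x2 = 78.
Solving simultaneously gives x1 = 6, x2 = 8.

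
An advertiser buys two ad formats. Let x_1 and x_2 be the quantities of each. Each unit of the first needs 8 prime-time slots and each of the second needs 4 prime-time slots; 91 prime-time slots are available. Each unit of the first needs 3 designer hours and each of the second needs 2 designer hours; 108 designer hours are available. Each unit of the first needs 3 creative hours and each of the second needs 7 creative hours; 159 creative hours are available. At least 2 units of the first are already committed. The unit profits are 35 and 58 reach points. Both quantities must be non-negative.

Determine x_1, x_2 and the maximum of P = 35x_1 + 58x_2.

Vertices and P = 35x_1 + 58x_2:
  (91/8, 0) → P = 3185/8
  (2, 0) → P = 70
  (2, 75/4) → P = 2315/2

The optimum lies where 8x_1 + 4x_2 = 91 and x_1 = 2.
Solving simultaneously gives x_1 = 2, x_2 = 75/4.

x_1 = 2, x_2 = 75/4, maximum P = 2315/2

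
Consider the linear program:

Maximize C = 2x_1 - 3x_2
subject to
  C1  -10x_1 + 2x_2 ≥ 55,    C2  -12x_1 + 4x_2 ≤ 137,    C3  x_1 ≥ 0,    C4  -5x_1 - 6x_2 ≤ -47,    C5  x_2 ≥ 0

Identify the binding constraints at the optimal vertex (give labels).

Corner points and C = 2x_1 - 3x_2:
  (27/8, 355/8) → C = -1011/8
  (0, 55/2) → C = -165/2
  (0, 137/4) → C = -411/4

The maximum is at (0, 55/2). Substituting into each constraint, equality holds for C1 and C3; the remaining constraints have slack.

C1 and C3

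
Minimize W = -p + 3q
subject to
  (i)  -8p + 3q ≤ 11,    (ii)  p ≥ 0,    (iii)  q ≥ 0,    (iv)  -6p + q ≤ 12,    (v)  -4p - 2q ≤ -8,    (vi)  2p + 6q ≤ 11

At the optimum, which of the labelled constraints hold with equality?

Extreme points and W = -p + 3q:
  (2, 0) → W = -2
  (11/2, 0) → W = -11/2
  (13/10, 7/5) → W = 29/10

The minimum is at (11/2, 0). Substituting into each constraint, equality holds for (iii) and (vi); the remaining constraints have slack.

(iii) and (vi)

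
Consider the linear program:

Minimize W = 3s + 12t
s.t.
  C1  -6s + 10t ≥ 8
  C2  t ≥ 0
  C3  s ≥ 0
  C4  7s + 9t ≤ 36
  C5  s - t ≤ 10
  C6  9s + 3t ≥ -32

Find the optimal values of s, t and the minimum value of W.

s = 0, t = 4/5, minimum W = 48/5

Corner points and W = 3s + 12t:
  (0, 4/5) → W = 48/5
  (72/31, 68/31) → W = 1032/31
  (0, 4) → W = 48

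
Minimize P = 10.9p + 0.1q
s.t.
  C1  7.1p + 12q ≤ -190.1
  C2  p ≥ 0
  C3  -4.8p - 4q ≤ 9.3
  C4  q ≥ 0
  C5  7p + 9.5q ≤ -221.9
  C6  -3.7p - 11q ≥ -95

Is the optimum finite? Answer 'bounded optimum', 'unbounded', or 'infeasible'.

The boundaries -4.8p - 4q = 9.3 and 7p + 9.5q = -221.9 meet at (15985/352, -50001/880), but that point violates q ≥ 0. Every candidate vertex is excluded by some other constraint, so the feasible region is empty.

infeasible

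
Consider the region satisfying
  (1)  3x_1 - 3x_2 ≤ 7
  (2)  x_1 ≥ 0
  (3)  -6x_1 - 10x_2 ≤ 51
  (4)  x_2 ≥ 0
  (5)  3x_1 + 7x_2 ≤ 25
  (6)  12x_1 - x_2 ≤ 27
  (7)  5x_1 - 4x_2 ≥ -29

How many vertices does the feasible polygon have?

Pairwise boundary intersections that survive every other constraint:
  (0, 0)
  (0, 25/7)
  (9/4, 0)
  (214/87, 73/29)

4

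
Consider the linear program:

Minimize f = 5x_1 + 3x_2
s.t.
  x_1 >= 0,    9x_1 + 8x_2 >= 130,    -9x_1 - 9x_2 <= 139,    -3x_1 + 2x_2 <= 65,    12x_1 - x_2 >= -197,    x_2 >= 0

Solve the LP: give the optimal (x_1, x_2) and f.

The feasible region is unbounded (it extends along (2, 3), (1, 0)), but f strictly increases along every unbounded feasible direction, so there is no improving ray and the minimum is attained at a vertex.

The binding constraints are x_1 = 0 and 9x_1 + 8x_2 = 130.
Solving simultaneously gives x_1 = 0, x_2 = 65/4.

x_1 = 0, x_2 = 65/4, minimum f = 195/4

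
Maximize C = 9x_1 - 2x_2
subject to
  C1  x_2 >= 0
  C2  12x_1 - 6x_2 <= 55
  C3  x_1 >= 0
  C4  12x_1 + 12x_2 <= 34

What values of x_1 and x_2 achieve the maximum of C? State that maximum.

x_1 = 17/6, x_2 = 0, maximum C = 51/2

Extreme points and C = 9x_1 - 2x_2:
  (0, 0) → C = 0
  (17/6, 0) → C = 51/2
  (0, 17/6) → C = -17/3

The optimum lies where x_2 = 0 and 12x_1 + 12x_2 = 34.
Solving simultaneously gives x_1 = 17/6, x_2 = 0.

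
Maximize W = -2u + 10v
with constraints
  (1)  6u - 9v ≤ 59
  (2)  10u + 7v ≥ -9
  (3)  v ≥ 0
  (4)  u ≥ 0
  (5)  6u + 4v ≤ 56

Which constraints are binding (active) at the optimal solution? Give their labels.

(4) and (5)

Feasible corners and W = -2u + 10v:
  (0, 0) → W = 0
  (28/3, 0) → W = -56/3
  (0, 14) → W = 140

The maximum is at (0, 14). Substituting into each constraint, equality holds for (4) and (5); the remaining constraints have slack.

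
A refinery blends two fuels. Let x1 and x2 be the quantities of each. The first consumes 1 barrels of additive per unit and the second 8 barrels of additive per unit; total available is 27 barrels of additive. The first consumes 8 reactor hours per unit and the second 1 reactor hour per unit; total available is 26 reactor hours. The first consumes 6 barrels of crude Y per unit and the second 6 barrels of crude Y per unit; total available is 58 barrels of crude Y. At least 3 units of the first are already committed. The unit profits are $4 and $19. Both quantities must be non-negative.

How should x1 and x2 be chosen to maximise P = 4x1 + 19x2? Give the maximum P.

Extreme points and P = 4x1 + 19x2:
  (13/4, 0) → P = 13
  (3, 0) → P = 12
  (3, 2) → P = 50

The optimum lies where 8x1 + x2 = 26 and x1 = 3.
Solving simultaneously gives x1 = 3, x2 = 2.

x1 = 3, x2 = 2, maximum P = 50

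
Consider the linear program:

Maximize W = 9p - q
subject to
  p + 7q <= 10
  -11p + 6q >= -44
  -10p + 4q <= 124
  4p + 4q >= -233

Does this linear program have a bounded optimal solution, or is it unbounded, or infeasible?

bounded optimum

Feasible corners and W = 9p - q:
  (368/83, 66/83) → W = 3246/83
  (-414/37, 112/37) → W = -3838/37
  (-611/34, -2739/68) → W = -8259/68
  (-51/2, -131/4) → W = -787/4
The feasible region has finitely many vertices and no improving ray; the maximum is 3246/83 at (368/83, 66/83).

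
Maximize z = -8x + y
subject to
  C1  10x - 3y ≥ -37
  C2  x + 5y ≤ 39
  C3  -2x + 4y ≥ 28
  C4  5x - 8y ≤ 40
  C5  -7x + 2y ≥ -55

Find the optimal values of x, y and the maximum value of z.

Feasible corners and z = -8x + y:
  (-68/53, 427/53) → z = 971/53
  (-32/17, 103/17) → z = 359/17
  (8/7, 53/7) → z = -11/7

At the optimal vertex, 10x - 3y = -37 and -2x + 4y = 28.
Solving simultaneously gives x = -32/17, y = 103/17.

x = -32/17, y = 103/17, maximum z = 359/17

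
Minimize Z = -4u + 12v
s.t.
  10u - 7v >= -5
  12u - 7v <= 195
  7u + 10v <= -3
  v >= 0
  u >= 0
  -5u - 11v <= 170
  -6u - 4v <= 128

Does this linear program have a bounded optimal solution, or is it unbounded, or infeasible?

infeasible

The boundaries 10u - 7v = -5 and 12u - 7v = 195 meet at (100, 1005/7), but that point violates 7u + 10v ≤ -3. Every candidate vertex is excluded by some other constraint, so the feasible region is empty.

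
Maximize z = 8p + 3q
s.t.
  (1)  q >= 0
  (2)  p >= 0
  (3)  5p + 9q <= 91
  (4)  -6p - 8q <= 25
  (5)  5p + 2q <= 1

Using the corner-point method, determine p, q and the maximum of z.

Vertices and z = 8p + 3q:
  (0, 0) → z = 0
  (1/5, 0) → z = 8/5
  (0, 1/2) → z = 3/2

The optimum lies where q = 0 and 5p + 2q = 1.
Solving simultaneously gives p = 1/5, q = 0.

p = 1/5, q = 0, maximum z = 8/5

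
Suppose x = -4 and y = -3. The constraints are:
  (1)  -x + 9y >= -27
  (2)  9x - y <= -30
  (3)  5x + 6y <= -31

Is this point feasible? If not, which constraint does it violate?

(1): -23 ≥ -27 ✓
(2): -33 ≤ -30 ✓
(3): -38 ≤ -31 ✓

feasible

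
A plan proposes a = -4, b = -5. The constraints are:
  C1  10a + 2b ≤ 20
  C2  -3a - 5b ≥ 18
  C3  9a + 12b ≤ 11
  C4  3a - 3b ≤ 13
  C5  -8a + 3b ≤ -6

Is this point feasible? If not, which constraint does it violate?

Constraint C5: -8a + 3b = 17, which is not ≤ -6. All other constraints are satisfied.

not feasible — violates C5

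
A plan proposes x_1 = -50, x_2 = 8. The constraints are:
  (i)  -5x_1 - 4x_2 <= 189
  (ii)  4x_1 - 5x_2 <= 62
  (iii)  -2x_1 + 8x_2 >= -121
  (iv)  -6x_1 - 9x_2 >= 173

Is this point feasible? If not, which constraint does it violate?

Constraint (i): -5x_1 - 4x_2 = 218, which is not ≤ 189. All other constraints are satisfied.

not feasible — violates (i)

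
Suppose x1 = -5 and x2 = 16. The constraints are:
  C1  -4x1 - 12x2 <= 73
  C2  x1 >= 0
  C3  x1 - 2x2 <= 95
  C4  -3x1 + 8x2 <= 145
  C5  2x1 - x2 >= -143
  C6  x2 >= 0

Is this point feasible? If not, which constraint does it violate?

not feasible — violates C2

Constraint C2: x1 = -5, which is not ≥ 0. All other constraints are satisfied.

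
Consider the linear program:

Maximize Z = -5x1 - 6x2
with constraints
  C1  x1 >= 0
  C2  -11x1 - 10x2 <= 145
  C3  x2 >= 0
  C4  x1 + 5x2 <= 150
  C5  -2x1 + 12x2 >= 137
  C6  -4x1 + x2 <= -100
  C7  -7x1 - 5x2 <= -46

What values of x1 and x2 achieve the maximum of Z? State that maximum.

Corner points and Z = -5x1 - 6x2:
  (1115/22, 437/22) → Z = -8197/22
  (650/21, 500/21) → Z = -6250/21
  (1337/46, 374/23) → Z = -11173/46

x1 = 1337/46, x2 = 374/23, maximum Z = -11173/46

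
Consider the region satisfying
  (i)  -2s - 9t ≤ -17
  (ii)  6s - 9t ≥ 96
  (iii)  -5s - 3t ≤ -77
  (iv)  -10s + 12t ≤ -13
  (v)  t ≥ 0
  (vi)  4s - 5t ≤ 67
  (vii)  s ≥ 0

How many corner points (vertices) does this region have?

3

Intersecting each pair of boundary lines and keeping only the points that satisfy every inequality leaves:
  (16, 0)
  (41/2, 3)
  (67/4, 0)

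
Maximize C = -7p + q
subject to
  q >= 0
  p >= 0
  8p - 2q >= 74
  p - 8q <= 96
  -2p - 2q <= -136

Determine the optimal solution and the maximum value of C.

p = 21, q = 47, maximum C = -100

Vertices and C = -7p + q:
  (96, 0) → C = -672
  (68, 0) → C = -476
  (21, 47) → C = -100
The feasible region is unbounded (it extends along (8, 1), (1, 4)), but C strictly decreases along every unbounded feasible direction, so there is no improving ray and the maximum is attained at a vertex.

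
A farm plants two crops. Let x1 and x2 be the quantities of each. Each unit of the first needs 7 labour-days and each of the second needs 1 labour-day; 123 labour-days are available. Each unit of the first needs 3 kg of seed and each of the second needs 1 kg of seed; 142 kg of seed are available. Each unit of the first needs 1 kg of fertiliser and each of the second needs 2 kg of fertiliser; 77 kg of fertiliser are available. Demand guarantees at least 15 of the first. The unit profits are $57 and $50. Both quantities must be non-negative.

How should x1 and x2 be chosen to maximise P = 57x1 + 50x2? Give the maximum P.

x1 = 15, x2 = 18, maximum P = 1755

Corner points and P = 57x1 + 50x2:
  (123/7, 0) → P = 7011/7
  (15, 0) → P = 855
  (15, 18) → P = 1755

The optimum lies where 7x1 + x2 = 123 and x1 = 15.
Solving simultaneously gives x1 = 15, x2 = 18.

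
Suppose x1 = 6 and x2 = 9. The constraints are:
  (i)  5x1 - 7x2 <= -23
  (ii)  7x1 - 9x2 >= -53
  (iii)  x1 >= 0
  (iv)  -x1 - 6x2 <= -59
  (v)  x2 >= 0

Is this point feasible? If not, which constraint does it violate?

feasible

(i): -33 ≤ -23 ✓
(ii): -39 ≥ -53 ✓
(iii): 6 ≥ 0 ✓
(iv): -60 ≤ -59 ✓
(v): 9 ≥ 0 ✓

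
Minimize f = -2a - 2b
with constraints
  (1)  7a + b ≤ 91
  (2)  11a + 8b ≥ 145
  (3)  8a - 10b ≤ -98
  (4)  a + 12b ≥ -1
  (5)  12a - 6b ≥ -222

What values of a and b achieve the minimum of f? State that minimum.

a = 6, b = 49, minimum f = -110

Feasible corners and f = -2a - 2b:
  (406/39, 707/39) → f = -742/13
  (6, 49) → f = -110
  (111/29, 373/29) → f = -968/29
  (-151/27, 697/27) → f = -364/9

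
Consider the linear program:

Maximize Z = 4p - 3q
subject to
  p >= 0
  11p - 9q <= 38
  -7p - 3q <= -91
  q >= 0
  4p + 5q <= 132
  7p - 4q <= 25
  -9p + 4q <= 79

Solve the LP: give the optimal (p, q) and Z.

p = 439/49, q = 66/7, maximum Z = 370/49

Extreme points and Z = 4p - 3q:
  (59/23, 560/23) → Z = -1444/23
  (439/49, 66/7) → Z = 370/49
  (653/51, 824/51) → Z = 140/51

At the optimal vertex, -7p - 3q = -91 and 7p - 4q = 25.
Solving simultaneously gives p = 439/49, q = 66/7.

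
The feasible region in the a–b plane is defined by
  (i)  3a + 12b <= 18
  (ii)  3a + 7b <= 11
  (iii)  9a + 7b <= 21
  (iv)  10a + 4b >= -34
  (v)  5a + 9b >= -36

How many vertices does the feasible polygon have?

Pairwise boundary intersections that survive every other constraint:
  (2/5, 7/5)
  (-40/9, 47/18)
  (5/3, 6/7)
  (441/46, -429/46)
  (-81/35, -19/7)

5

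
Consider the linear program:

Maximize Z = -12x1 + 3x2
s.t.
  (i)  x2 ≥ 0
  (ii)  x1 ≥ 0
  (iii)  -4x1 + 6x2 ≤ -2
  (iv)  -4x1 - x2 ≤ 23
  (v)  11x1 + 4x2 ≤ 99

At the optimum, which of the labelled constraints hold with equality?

(i) and (iii)

Feasible corners and Z = -12x1 + 3x2:
  (1/2, 0) → Z = -6
  (9, 0) → Z = -108
  (301/41, 187/41) → Z = -3051/41

The maximum is at (1/2, 0). Substituting into each constraint, equality holds for (i) and (iii); the remaining constraints have slack.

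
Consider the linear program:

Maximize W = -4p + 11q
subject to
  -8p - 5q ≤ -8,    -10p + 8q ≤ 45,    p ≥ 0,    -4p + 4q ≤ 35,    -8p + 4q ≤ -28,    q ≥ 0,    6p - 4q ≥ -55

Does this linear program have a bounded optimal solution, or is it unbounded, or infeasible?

unbounded

From the feasible point (63/4, 49/2), moving in the direction (4, 4) keeps every constraint satisfied while W increases without bound.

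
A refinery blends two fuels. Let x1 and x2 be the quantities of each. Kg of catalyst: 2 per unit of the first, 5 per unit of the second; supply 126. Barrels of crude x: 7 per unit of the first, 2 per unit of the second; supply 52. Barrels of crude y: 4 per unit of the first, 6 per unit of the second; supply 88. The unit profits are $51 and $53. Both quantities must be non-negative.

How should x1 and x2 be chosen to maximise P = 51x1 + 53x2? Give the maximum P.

x1 = 4, x2 = 12, maximum P = 840

Extreme points and P = 51x1 + 53x2:
  (0, 0) → P = 0
  (0, 44/3) → P = 2332/3
  (52/7, 0) → P = 2652/7
  (4, 12) → P = 840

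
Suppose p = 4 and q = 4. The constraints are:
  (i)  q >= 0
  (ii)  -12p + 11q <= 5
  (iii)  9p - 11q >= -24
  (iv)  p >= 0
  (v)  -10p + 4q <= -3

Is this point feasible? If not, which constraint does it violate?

(i): 4 ≥ 0 ✓
(ii): -4 ≤ 5 ✓
(iii): -8 ≥ -24 ✓
(iv): 4 ≥ 0 ✓
(v): -24 ≤ -3 ✓

feasible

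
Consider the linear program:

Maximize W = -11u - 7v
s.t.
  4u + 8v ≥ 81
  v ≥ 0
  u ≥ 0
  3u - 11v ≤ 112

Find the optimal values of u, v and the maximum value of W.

u = 0, v = 81/8, maximum W = -567/8

The feasible region is unbounded (it extends along (0, 1), (11, 3)), but W strictly decreases along every unbounded feasible direction, so there is no improving ray and the maximum is attained at a vertex.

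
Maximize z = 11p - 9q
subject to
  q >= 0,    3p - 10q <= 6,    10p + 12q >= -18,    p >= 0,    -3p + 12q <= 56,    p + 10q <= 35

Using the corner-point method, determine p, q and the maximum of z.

Corner points and z = 11p - 9q:
  (2, 0) → z = 22
  (0, 0) → z = 0
  (41/4, 99/40) → z = 3619/40
  (0, 7/2) → z = -63/2

The binding constraints are 3p - 10q = 6 and p + 10q = 35.
Solving simultaneously gives p = 41/4, q = 99/40.

p = 41/4, q = 99/40, maximum z = 3619/40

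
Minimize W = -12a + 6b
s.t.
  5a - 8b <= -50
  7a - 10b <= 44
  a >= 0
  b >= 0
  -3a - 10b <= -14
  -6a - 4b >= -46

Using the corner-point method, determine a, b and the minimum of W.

Corner points and W = -12a + 6b:
  (0, 25/4) → W = 75/2
  (42/17, 265/34) → W = 291/17
  (0, 23/2) → W = 69

a = 42/17, b = 265/34, minimum W = 291/17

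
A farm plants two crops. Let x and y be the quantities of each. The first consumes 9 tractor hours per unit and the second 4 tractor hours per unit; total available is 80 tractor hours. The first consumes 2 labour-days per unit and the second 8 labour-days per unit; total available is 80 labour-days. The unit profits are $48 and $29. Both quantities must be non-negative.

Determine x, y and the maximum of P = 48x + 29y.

Corner points and P = 48x + 29y:
  (0, 0) → P = 0
  (0, 10) → P = 290
  (80/9, 0) → P = 1280/3
  (5, 35/4) → P = 1975/4

At the optimal vertex, 9x + 4y = 80 and 2x + 8y = 80.
Solving simultaneously gives x = 5, y = 35/4.

x = 5, y = 35/4, maximum P = 1975/4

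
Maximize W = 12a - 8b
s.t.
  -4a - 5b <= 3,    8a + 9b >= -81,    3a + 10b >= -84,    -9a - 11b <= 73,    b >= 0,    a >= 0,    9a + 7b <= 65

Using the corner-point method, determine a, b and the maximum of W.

a = 65/9, b = 0, maximum W = 260/3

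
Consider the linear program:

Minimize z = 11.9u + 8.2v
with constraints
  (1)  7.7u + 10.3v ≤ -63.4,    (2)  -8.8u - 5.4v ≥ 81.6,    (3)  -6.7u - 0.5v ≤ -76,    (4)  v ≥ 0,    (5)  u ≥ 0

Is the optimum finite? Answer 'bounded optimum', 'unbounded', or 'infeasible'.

The boundaries -8.8u - 5.4v = 81.6 and -6.7u - 0.5v = -76 meet at (22560/1589, -60776/1589), but that point violates v ≥ 0. Every candidate vertex is excluded by some other constraint, so the feasible region is empty.

infeasible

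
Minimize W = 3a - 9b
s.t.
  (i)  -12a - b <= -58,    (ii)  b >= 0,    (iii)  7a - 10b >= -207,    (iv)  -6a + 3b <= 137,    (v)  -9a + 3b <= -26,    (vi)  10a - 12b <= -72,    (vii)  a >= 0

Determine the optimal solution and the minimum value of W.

Vertices and W = 3a - 9b:
  (881/69, 2045/69) → W = -5254/23
  (441/4, 783/8) → W = -4401/8
  (88/13, 454/39) → W = -1098/13

a = 441/4, b = 783/8, minimum W = -4401/8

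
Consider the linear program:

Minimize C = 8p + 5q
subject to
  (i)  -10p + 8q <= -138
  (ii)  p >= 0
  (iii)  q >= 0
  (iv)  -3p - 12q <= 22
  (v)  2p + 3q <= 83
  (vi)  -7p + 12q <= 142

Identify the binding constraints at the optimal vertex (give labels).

Corner points and C = 8p + 5q:
  (69/5, 0) → C = 552/5
  (539/23, 277/23) → C = 5697/23
  (83/2, 0) → C = 332

The minimum is at (69/5, 0). Substituting into each constraint, equality holds for (i) and (iii); the remaining constraints have slack.

(i) and (iii)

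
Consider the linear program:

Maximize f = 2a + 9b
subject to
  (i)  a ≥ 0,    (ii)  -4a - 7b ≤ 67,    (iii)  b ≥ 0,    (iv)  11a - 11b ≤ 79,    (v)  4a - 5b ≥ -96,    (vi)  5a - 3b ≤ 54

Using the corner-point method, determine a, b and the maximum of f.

a = 558/13, b = 696/13, maximum f = 7380/13

Extreme points and f = 2a + 9b:
  (0, 0) → f = 0
  (0, 96/5) → f = 864/5
  (79/11, 0) → f = 158/11
  (357/22, 199/22) → f = 2505/22
  (558/13, 696/13) → f = 7380/13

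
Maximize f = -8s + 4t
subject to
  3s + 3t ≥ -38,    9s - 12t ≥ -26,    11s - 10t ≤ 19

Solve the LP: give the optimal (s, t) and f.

Extreme points and f = -8s + 4t:
  (-178/21, -88/21) → f = 1072/21
  (-323/63, -475/63) → f = 76/7
  (244/21, 457/42) → f = -346/7

The binding constraints are 3s + 3t = -38 and 9s - 12t = -26.
Solving simultaneously gives s = -178/21, t = -88/21.

s = -178/21, t = -88/21, maximum f = 1072/21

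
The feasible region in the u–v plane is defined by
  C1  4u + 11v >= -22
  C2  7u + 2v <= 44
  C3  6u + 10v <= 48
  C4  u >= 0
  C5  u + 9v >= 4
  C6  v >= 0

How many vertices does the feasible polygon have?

5

Of the 15 pairwise boundary intersections, those satisfying every inequality are:
  (172/29, 36/29)
  (44/7, 0)
  (0, 24/5)
  (0, 4/9)
  (4, 0)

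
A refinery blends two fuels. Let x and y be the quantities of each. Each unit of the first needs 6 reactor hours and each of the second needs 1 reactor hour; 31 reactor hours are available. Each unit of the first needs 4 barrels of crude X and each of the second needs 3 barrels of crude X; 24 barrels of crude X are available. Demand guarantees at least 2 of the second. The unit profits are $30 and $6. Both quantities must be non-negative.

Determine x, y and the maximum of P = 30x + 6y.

x = 9/2, y = 2, maximum P = 147

Feasible corners and P = 30x + 6y:
  (0, 8) → P = 48
  (0, 2) → P = 12
  (9/2, 2) → P = 147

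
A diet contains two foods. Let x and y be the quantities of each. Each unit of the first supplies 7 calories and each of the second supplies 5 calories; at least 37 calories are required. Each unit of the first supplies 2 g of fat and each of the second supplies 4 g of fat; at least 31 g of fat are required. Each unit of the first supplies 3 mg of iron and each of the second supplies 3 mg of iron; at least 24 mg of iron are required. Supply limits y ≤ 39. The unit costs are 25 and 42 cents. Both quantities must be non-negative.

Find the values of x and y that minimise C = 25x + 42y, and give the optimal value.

Extreme points and C = 25x + 42y:
  (0, 8) → C = 336
  (0, 39) → C = 1638
  (31/2, 0) → C = 775/2
  (1/2, 15/2) → C = 655/2
The feasible region is unbounded (it extends along (1, 0)), but C strictly increases along every unbounded feasible direction, so there is no improving ray and the minimum is attained at a vertex.

x = 1/2, y = 15/2, minimum C = 655/2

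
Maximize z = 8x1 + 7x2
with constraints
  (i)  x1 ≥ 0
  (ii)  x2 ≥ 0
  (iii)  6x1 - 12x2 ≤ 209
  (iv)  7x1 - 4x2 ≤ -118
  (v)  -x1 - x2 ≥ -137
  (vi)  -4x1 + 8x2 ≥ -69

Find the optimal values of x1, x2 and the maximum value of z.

Extreme points and z = 8x1 + 7x2:
  (0, 59/2) → z = 413/2
  (0, 137) → z = 959
  (430/11, 1077/11) → z = 10979/11

The optimum lies where 7x1 - 4x2 = -118 and -x1 - x2 = -137.
Solving simultaneously gives x1 = 430/11, x2 = 1077/11.

x1 = 430/11, x2 = 1077/11, maximum z = 10979/11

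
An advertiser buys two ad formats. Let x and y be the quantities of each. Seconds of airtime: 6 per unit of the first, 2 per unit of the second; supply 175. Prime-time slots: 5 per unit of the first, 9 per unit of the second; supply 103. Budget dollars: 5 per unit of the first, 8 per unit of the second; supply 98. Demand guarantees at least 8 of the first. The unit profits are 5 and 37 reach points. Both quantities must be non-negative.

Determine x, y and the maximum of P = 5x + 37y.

Corner points and P = 5x + 37y:
  (98/5, 0) → P = 98
  (8, 0) → P = 40
  (58/5, 5) → P = 243
  (8, 7) → P = 299

x = 8, y = 7, maximum P = 299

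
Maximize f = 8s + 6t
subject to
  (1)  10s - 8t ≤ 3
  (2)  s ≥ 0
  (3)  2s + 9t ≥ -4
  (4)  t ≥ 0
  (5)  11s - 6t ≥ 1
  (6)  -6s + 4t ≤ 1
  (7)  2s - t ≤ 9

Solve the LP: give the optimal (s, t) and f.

s = 37/2, t = 28, maximum f = 316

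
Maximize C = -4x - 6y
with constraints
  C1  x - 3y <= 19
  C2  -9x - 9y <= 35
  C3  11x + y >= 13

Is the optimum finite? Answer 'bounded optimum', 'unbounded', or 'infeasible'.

Corner points and C = -4x - 6y:
  (11/6, -103/18) → C = 27
  (76/45, -251/45) → C = 1202/45
The feasible region has finitely many vertices and no improving ray; the maximum is 27 at (11/6, -103/18).

bounded optimum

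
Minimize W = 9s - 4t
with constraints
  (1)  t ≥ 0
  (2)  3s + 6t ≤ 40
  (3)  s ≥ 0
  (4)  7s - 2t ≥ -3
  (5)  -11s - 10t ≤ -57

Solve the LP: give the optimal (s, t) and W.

Feasible corners and W = 9s - 4t:
  (40/3, 0) → W = 120
  (57/11, 0) → W = 513/11
  (31/24, 289/48) → W = -299/24
  (21/23, 108/23) → W = -243/23

s = 31/24, t = 289/48, minimum W = -299/24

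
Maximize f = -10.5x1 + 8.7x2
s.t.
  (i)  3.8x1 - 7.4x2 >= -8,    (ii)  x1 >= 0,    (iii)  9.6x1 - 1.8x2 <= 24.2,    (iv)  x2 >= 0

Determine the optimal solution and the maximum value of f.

Feasible corners and f = -10.5x1 + 8.7x2:
  (0, 40/37) → f = 348/37
  (4837/1605, 4219/1605) → f = -23472/2675
  (0, 0) → f = 0
  (121/48, 0) → f = -847/32

The binding constraints are 3.8x1 - 7.4x2 = -8 and x1 = 0.
Solving simultaneously gives x1 = 0, x2 = 40/37.

x1 = 0, x2 = 40/37, maximum f = 348/37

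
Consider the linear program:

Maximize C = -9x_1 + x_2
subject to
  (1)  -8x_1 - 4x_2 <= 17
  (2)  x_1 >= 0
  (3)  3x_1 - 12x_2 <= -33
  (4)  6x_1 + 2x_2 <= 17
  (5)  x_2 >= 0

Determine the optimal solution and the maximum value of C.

x_1 = 0, x_2 = 17/2, maximum C = 17/2

Vertices and C = -9x_1 + x_2:
  (0, 11/4) → C = 11/4
  (0, 17/2) → C = 17/2
  (23/13, 83/26) → C = -331/26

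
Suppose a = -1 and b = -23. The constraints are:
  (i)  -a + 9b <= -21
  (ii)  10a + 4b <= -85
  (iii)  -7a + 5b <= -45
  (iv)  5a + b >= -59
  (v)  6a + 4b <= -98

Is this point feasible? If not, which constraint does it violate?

feasible

(i): -206 ≤ -21 ✓
(ii): -102 ≤ -85 ✓
(iii): -108 ≤ -45 ✓
(iv): -28 ≥ -59 ✓
(v): -98 ≤ -98 ✓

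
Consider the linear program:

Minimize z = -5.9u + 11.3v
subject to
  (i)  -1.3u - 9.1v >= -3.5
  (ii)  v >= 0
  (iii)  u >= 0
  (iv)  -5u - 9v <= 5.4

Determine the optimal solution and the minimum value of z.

Vertices and z = -5.9u + 11.3v:
  (35/13, 0) → z = -413/26
  (0, 5/13) → z = 113/26
  (0, 0) → z = 0

At the optimal vertex, -1.3u - 9.1v = -3.5 and v = 0.
Solving simultaneously gives u = 35/13, v = 0.

u = 35/13, v = 0, minimum z = -413/26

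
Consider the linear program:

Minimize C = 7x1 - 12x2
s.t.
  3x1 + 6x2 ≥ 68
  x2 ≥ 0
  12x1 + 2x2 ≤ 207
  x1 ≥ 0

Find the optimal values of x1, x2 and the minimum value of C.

x1 = 0, x2 = 207/2, minimum C = -1242

The binding constraints are 12x1 + 2x2 = 207 and x1 = 0.
Solving simultaneously gives x1 = 0, x2 = 207/2.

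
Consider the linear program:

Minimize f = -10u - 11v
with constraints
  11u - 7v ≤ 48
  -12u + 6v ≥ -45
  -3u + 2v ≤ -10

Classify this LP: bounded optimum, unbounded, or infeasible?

bounded optimum

Feasible corners and f = -10u - 11v:
  (3/2, -9/2) → f = 69/2
  (5, 5/2) → f = -155/2
The feasible region has finitely many vertices and no improving ray; the minimum is -155/2 at (5, 5/2).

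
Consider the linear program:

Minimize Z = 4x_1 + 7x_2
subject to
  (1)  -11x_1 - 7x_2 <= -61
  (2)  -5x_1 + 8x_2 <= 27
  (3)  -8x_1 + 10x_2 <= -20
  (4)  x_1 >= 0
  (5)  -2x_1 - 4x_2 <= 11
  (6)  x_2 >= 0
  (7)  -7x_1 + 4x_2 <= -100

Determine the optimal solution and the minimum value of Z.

Extreme points and Z = 4x_1 + 7x_2:
  (215/7, 158/7) → Z = 1966/7
  (460/19, 330/19) → Z = 4150/19
  (100/7, 0) → Z = 400/7
The feasible region is unbounded (it extends along (1, 0), (8, 5)), but Z strictly increases along every unbounded feasible direction, so there is no improving ray and the minimum is attained at a vertex.

x_1 = 100/7, x_2 = 0, minimum Z = 400/7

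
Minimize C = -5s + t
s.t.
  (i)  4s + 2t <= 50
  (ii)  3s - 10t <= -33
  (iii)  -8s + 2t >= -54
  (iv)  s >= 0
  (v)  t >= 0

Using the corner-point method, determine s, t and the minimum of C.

At the optimal vertex, 4s + 2t = 50 and -8s + 2t = -54.
Solving simultaneously gives s = 26/3, t = 23/3.

s = 26/3, t = 23/3, minimum C = -107/3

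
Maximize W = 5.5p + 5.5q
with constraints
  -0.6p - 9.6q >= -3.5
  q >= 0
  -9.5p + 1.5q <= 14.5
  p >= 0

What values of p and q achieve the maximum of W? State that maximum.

Extreme points and W = 5.5p + 5.5q:
  (35/6, 0) → W = 385/12
  (0, 35/96) → W = 385/192
  (0, 0) → W = 0

At the optimal vertex, -0.6p - 9.6q = -3.5 and q = 0.
Solving simultaneously gives p = 35/6, q = 0.

p = 35/6, q = 0, maximum W = 385/12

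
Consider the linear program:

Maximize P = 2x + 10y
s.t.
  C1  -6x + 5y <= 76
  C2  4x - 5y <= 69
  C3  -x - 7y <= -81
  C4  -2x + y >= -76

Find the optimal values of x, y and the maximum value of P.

Corner points and P = 2x + 10y:
  (-127/47, 562/47) → P = 5366/47
  (114, 152) → P = 1748
  (296/11, 85/11) → P = 1442/11
  (311/6, 83/3) → P = 1141/3

The binding constraints are -6x + 5y = 76 and -2x + y = -76.
Solving simultaneously gives x = 114, y = 152.

x = 114, y = 152, maximum P = 1748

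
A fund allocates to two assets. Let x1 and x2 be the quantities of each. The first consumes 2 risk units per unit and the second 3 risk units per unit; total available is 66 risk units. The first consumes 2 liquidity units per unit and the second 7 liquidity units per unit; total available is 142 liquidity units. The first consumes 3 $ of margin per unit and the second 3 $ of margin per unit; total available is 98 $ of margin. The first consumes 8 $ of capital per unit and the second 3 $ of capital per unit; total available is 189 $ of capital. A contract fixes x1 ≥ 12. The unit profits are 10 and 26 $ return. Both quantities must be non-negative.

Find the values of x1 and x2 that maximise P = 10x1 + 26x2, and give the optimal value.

x1 = 12, x2 = 14, maximum P = 484

The binding constraints are 2x1 + 3x2 = 66 and x1 = 12.
Solving simultaneously gives x1 = 12, x2 = 14.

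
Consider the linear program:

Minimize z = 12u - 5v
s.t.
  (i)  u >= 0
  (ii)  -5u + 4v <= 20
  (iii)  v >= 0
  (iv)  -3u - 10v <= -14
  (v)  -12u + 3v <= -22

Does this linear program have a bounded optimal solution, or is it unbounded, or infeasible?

bounded optimum

Extreme points and z = 12u - 5v:
  (148/33, 350/33) → z = 26/33
  (14/3, 0) → z = 56
  (262/129, 34/43) → z = 878/43
The feasible region has finitely many vertices and no improving ray; the minimum is 26/33 at (148/33, 350/33).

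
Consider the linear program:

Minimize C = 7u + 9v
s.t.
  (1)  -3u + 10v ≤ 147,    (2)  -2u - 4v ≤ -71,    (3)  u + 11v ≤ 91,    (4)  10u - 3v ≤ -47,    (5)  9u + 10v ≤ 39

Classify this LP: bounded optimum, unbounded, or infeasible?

The boundaries -3u + 10v = 147 and u + 11v = 91 meet at (-707/43, 420/43), but that point violates -2u - 4v ≤ -71. Every candidate vertex is excluded by some other constraint, so the feasible region is empty.

infeasible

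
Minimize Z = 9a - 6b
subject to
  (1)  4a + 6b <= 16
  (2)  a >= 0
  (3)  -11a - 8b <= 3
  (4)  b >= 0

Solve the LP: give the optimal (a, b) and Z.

a = 0, b = 8/3, minimum Z = -16

Extreme points and Z = 9a - 6b:
  (0, 8/3) → Z = -16
  (4, 0) → Z = 36
  (0, 0) → Z = 0

At the optimal vertex, 4a + 6b = 16 and a = 0.
Solving simultaneously gives a = 0, b = 8/3.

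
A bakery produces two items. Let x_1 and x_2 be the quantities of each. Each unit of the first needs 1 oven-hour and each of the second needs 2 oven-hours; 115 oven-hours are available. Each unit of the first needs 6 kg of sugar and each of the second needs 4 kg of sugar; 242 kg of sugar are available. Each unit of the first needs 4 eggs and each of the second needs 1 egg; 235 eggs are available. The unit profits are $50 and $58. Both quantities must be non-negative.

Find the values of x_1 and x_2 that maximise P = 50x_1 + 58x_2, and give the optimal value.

Vertices and P = 50x_1 + 58x_2:
  (0, 0) → P = 0
  (0, 115/2) → P = 3335
  (121/3, 0) → P = 6050/3
  (3, 56) → P = 3398

The optimum lies where x_1 + 2x_2 = 115 and 6x_1 + 4x_2 = 242.
Solving simultaneously gives x_1 = 3, x_2 = 56.

x_1 = 3, x_2 = 56, maximum P = 3398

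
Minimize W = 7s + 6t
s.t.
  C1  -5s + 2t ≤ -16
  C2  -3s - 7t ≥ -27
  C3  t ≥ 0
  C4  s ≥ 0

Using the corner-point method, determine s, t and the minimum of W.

Vertices and W = 7s + 6t:
  (166/41, 87/41) → W = 1684/41
  (16/5, 0) → W = 112/5
  (9, 0) → W = 63

s = 16/5, t = 0, minimum W = 112/5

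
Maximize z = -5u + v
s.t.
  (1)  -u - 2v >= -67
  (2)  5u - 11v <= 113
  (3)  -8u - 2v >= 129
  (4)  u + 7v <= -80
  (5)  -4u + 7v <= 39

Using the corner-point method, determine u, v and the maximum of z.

u = -1220/9, v = -647/9, maximum z = 5453/9

Feasible corners and z = -5u + v:
  (-1193/98, -1549/98) → z = 2208/49
  (-1220/9, -647/9) → z = 5453/9
  (-743/54, -511/54) → z = 178/3
  (-119/5, -281/35) → z = 3884/35

The binding constraints are 5u - 11v = 113 and -4u + 7v = 39.
Solving simultaneously gives u = -1220/9, v = -647/9.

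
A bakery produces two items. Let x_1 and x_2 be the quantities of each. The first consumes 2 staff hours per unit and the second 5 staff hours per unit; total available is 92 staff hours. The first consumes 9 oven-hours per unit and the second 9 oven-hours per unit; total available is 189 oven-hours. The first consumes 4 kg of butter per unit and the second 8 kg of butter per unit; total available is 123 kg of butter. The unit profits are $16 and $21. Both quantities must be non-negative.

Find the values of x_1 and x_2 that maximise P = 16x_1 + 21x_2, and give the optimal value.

Feasible corners and P = 16x_1 + 21x_2:
  (0, 0) → P = 0
  (0, 123/8) → P = 2583/8
  (21, 0) → P = 336
  (45/4, 39/4) → P = 1539/4

The binding constraints are 9x_1 + 9x_2 = 189 and 4x_1 + 8x_2 = 123.
Solving simultaneously gives x_1 = 45/4, x_2 = 39/4.

x_1 = 45/4, x_2 = 39/4, maximum P = 1539/4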